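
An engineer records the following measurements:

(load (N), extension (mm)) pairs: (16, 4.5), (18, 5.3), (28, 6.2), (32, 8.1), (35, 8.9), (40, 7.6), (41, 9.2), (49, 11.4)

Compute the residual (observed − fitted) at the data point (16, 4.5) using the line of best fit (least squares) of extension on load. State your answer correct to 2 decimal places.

-0.09

n = 8, Σx = 259, Σy = 61.2, Σxy = 2151.5, Σx² = 9295
Sxx = Σx² − (Σx)²/n = 9295 − 8385.125 = 909.875
Sxy = Σxy − (Σx)(Σy)/n = 2151.5 − 1981.35 = 170.15
b = Sxy/Sxx = 170.15/909.875 = 0.187004
a = ȳ − b·x̄ = 7.65 − 0.187004·32.375 = 1.595755
ŷ(16) = 1.595755 + 0.187004·16 = 4.587814
residual = y − ŷ = 4.5 − 4.587814 = -0.087814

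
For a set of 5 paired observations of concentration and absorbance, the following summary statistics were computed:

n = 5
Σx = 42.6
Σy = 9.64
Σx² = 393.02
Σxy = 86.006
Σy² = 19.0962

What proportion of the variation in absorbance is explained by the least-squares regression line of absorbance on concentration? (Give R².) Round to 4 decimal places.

0.9777

Sxx = Σx² − (Σx)²/n = 393.02 − 362.952 = 30.068
Sxy = Σxy − (Σx)(Σy)/n = 86.006 − 82.1328 = 3.8732
Syy = Σy² − (Σy)²/n = 19.0962 − 18.58592 = 0.51028
R² = Sxy²/(Sxx·Syy) = (3.8732)²/(30.068·0.51028) = 0.977748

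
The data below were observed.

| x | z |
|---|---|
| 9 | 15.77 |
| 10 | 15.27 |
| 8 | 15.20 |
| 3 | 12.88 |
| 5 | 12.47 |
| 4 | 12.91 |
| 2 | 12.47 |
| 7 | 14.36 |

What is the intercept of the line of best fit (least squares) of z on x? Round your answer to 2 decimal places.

11.28

n = 8, Σx = 48, Σy = 111.33, Σxy = 694.32, Σx² = 348
Sxx = Σx² − (Σx)²/n = 348 − 288 = 60
Sxy = Σxy − (Σx)(Σy)/n = 694.32 − 667.98 = 26.34
b = Sxy/Sxx = 26.34/60 = 0.439
a = ȳ − b·x̄ = 13.91625 − 0.439·6 = 11.28225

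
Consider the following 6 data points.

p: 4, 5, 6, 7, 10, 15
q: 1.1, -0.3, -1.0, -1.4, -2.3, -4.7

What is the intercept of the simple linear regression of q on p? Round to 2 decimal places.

n = 6, Σx = 47, Σy = -8.6, Σxy = -106.4, Σx² = 451
Sxx = Σx² − (Σx)²/n = 451 − 368.166667 = 82.833333
Sxy = Σxy − (Σx)(Σy)/n = -106.4 − (-67.366667) = -39.033333
b = Sxy/Sxx = -39.033333/82.833333 = -0.471227
a = ȳ − b·x̄ = -1.433333 − (-0.471227)·7.833333 = 2.257948

2.26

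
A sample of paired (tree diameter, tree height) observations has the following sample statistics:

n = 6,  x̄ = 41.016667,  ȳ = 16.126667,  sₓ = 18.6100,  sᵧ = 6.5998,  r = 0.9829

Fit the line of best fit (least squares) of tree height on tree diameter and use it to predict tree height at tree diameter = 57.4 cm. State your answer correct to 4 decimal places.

21.8375

b = r · sᵧ/sₓ = 0.9829 · 6.5998/18.61 = 0.348573
a = ȳ − b·x̄ = 16.126667 − 0.348573·41.016667 = 1.829365
ŷ(57.4) = a + b·57.4 = 1.829365 + 0.348573·57.4 = 21.837454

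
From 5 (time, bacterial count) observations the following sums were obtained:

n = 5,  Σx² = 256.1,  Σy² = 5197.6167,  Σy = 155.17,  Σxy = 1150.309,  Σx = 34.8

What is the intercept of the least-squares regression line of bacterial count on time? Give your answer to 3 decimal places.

Sxx = Σx² − (Σx)²/n = 256.1 − 242.208 = 13.892
Sxy = Σxy − (Σx)(Σy)/n = 1150.309 − 1079.9832 = 70.3258
b = Sxy/Sxx = 70.3258/13.892 = 5.062324
a = ȳ − b·x̄ = 31.034 − 5.062324·6.96 = -4.199773

-4.200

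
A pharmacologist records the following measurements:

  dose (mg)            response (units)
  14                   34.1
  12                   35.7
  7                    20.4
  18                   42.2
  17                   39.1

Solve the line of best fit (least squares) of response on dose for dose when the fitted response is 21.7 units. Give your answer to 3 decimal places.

n = 5, Σx = 68, Σy = 171.5, Σxy = 2472.9, Σx² = 1002
Sxx = Σx² − (Σx)²/n = 1002 − 924.8 = 77.2
Sxy = Σxy − (Σx)(Σy)/n = 2472.9 − 2332.4 = 140.5
b = Sxy/Sxx = 140.5/77.2 = 1.819948
a = ȳ − b·x̄ = 34.3 − 1.819948·13.6 = 9.548705
Set a + b·x = 21.7: x = (21.7 − 9.548705) / 1.819948 = 6.676726

6.677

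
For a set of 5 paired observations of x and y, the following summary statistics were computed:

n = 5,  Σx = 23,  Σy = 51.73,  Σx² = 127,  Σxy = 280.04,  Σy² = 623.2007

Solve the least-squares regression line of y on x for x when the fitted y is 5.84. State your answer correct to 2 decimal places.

Sxx = Σx² − (Σx)²/n = 127 − 105.8 = 21.2
Sxy = Σxy − (Σx)(Σy)/n = 280.04 − 237.958 = 42.082
b = Sxy/Sxx = 42.082/21.2 = 1.985
a = ȳ − b·x̄ = 10.346 − 1.985·4.6 = 1.215
Set a + b·x = 5.84: x = (5.84 − 1.215) / 1.985 = 2.329975

2.33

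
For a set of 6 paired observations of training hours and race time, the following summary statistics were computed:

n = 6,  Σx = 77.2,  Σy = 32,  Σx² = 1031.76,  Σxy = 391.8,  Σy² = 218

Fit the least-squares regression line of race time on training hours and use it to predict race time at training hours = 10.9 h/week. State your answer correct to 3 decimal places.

Sxx = Σx² − (Σx)²/n = 1031.76 − 993.306667 = 38.453333
Sxy = Σxy − (Σx)(Σy)/n = 391.8 − 411.733333 = -19.933333
b = Sxy/Sxx = -19.933333/38.453333 = -0.518377
a = ȳ − b·x̄ = 5.333333 − (-0.518377)·12.866667 = 12.003121
ŷ(10.9) = a + b·10.9 = 12.003121 + (-0.518377)·10.9 = 6.352809

6.353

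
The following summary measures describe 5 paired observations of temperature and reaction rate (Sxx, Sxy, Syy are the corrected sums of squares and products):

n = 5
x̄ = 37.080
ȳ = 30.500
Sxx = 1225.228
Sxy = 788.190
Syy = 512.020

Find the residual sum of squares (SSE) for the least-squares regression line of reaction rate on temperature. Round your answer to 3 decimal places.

b = Sxy/Sxx = 788.19/1225.228 = 0.643301
SSE = Syy − b·Sxy = 512.02 − 0.643301·788.19 = 4.976841

4.977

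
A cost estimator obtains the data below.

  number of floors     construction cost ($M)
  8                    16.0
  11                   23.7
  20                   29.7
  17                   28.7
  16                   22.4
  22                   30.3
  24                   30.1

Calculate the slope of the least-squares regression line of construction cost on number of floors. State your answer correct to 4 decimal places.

0.8391

n = 7, Σx = 118, Σy = 180.9, Σxy = 3218, Σx² = 2190
Sxx = Σx² − (Σx)²/n = 2190 − 1989.142857 = 200.857143
Sxy = Σxy − (Σx)(Σy)/n = 3218 − 3049.457143 = 168.542857
b = Sxy/Sxx = 168.542857/200.857143 = 0.839118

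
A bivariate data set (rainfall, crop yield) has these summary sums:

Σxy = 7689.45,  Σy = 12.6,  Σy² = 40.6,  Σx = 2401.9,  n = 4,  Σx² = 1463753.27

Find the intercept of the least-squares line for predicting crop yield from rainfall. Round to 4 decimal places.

Sxx = Σx² − (Σx)²/n = 1463753.27 − 1442280.9025 = 21472.3675
Sxy = Σxy − (Σx)(Σy)/n = 7689.45 − 7565.985 = 123.465
b = Sxy/Sxx = 123.465/21472.3675 = 0.005750
a = ȳ − b·x̄ = 3.15 − 0.005750·600.475 = -0.302700

-0.3027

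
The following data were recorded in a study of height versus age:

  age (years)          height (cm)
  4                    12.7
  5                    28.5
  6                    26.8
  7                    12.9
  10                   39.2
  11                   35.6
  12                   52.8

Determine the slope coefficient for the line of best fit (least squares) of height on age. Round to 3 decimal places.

3.795

n = 7, Σx = 55, Σy = 208.5, Σxy = 1861.6, Σx² = 491
Sxx = Σx² − (Σx)²/n = 491 − 432.142857 = 58.857143
Sxy = Σxy − (Σx)(Σy)/n = 1861.6 − 1638.214286 = 223.385714
b = Sxy/Sxx = 223.385714/58.857143 = 3.795388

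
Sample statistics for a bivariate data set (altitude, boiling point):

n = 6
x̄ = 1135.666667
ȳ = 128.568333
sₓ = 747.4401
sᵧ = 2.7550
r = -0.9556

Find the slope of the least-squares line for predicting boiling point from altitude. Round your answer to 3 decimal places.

b = r · sᵧ/sₓ = -0.9556 · 2.755/747.4401 = -0.003522

-0.004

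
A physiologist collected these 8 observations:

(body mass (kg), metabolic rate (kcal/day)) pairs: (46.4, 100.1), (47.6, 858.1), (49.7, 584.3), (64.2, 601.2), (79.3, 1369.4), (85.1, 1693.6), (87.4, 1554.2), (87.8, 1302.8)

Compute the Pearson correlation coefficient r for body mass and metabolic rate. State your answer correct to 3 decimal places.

n = 8, Σx = 547.5, Σy = 8063.7, Σxy = 616068.65, Σx² = 39888.55, Σy² = 10305566.35
Sxx = Σx² − (Σx)²/n = 39888.55 − 37469.53125 = 2419.01875
Sxy = Σxy − (Σx)(Σy)/n = 616068.65 − 551859.46875 = 64209.18125
Syy = Σy² − (Σy)²/n = 10305566.35 − 8127907.21125 = 2177659.13875
r = Sxy/√(Sxx·Syy) = 64209.18125/√(5267798287.745102) = 64209.18125/72579.599666 = 0.884673

0.885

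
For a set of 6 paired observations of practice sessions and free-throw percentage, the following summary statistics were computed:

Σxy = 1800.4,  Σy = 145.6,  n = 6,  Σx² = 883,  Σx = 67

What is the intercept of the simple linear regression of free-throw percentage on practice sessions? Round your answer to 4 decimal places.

9.8121

Sxx = Σx² − (Σx)²/n = 883 − 748.166667 = 134.833333
Sxy = Σxy − (Σx)(Σy)/n = 1800.4 − 1625.866667 = 174.533333
b = Sxy/Sxx = 174.533333/134.833333 = 1.294438
a = ȳ − b·x̄ = 24.266667 − 1.294438·11.166667 = 9.812114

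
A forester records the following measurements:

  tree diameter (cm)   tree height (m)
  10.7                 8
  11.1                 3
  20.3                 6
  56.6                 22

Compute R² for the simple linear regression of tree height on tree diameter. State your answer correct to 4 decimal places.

0.9087

n = 4, Σx = 98.7, Σy = 39, Σxy = 1485.9, Σx² = 3853.35, Σy² = 593
Sxx = Σx² − (Σx)²/n = 3853.35 − 2435.4225 = 1417.9275
Sxy = Σxy − (Σx)(Σy)/n = 1485.9 − 962.325 = 523.575
Syy = Σy² − (Σy)²/n = 593 − 380.25 = 212.75
R² = Sxy²/(Sxx·Syy) = (523.575)²/(1417.9275·212.75) = 0.908729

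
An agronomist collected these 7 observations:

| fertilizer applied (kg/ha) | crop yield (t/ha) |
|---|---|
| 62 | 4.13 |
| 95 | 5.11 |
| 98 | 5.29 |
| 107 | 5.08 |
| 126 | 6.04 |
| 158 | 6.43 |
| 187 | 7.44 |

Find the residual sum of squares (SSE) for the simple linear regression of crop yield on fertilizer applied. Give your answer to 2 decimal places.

0.20

n = 7, Σx = 833, Σy = 39.52, Σxy = 4971.75, Σx² = 109731, Σy² = 230.1396
Sxx = Σx² − (Σx)²/n = 109731 − 99127 = 10604
Sxy = Σxy − (Σx)(Σy)/n = 4971.75 − 4702.88 = 268.87
Syy = Σy² − (Σy)²/n = 230.1396 − 223.118629 = 7.020971
b = Sxy/Sxx = 268.87/10604 = 0.025356
SSE = Syy − b·Sxy = 7.020971 − 0.025356·268.87 = 0.203631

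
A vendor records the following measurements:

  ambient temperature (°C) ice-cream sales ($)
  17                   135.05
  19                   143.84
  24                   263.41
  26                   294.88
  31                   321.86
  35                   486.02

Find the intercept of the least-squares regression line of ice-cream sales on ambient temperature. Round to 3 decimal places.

-188.125

n = 6, Σx = 152, Σy = 1645.06, Σxy = 46005.89, Σx² = 4088
Sxx = Σx² − (Σx)²/n = 4088 − 3850.666667 = 237.333333
Sxy = Σxy − (Σx)(Σy)/n = 46005.89 − 41674.853333 = 4331.036667
b = Sxy/Sxx = 4331.036667/237.333333 = 18.24875
a = ȳ − b·x̄ = 274.176667 − 18.24875·25.333333 = -188.125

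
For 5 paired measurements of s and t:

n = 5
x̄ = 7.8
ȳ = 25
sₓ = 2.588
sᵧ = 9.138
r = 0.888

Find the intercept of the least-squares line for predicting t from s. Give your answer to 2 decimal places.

b = r · sᵧ/sₓ = 0.888 · 9.138/2.588 = 3.135450
a = ȳ − b·x̄ = 25 − 3.135450·7.8 = 0.543492

0.54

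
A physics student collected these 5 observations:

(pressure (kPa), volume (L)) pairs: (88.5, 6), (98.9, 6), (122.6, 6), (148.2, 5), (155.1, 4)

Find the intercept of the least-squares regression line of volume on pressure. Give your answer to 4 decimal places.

8.6278

n = 5, Σx = 613.3, Σy = 27, Σxy = 3221.4, Σx² = 78663.47
Sxx = Σx² − (Σx)²/n = 78663.47 − 75227.378 = 3436.092
Sxy = Σxy − (Σx)(Σy)/n = 3221.4 − 3311.82 = -90.42
b = Sxy/Sxx = -90.42/3436.092 = -0.026315
a = ȳ − b·x̄ = 5.4 − (-0.026315)·122.66 = 8.627771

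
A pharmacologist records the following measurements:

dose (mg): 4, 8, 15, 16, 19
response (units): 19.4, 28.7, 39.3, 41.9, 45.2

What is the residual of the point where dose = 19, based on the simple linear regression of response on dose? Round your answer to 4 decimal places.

-0.9915

n = 5, Σx = 62, Σy = 174.5, Σxy = 2425.9, Σx² = 922
Sxx = Σx² − (Σx)²/n = 922 − 768.8 = 153.2
Sxy = Σxy − (Σx)(Σy)/n = 2425.9 − 2163.8 = 262.1
b = Sxy/Sxx = 262.1/153.2 = 1.710836
a = ȳ − b·x̄ = 34.9 − 1.710836·12.4 = 13.685640
ŷ(19) = 13.685640 + 1.710836·19 = 46.191514
residual = y − ŷ = 45.2 − 46.191514 = -0.991514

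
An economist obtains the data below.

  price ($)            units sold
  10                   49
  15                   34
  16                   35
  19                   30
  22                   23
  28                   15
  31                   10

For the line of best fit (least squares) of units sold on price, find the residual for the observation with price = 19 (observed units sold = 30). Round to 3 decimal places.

-0.010

n = 7, Σx = 141, Σy = 196, Σxy = 3366, Σx² = 3171
Sxx = Σx² − (Σx)²/n = 3171 − 2840.142857 = 330.857143
Sxy = Σxy − (Σx)(Σy)/n = 3366 − 3948 = -582
b = Sxy/Sxx = -582/330.857143 = -1.759067
a = ȳ − b·x̄ = 28 − (-1.759067)·20.142857 = 63.432642
ŷ(19) = 63.432642 + (-1.759067)·19 = 30.010363
residual = y − ŷ = 30 − 30.010363 = -0.010363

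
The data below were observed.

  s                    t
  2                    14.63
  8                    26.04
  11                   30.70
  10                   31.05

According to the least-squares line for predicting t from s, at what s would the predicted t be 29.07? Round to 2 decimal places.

9.59

n = 4, Σx = 31, Σy = 102.42, Σxy = 885.78, Σx² = 289
Sxx = Σx² − (Σx)²/n = 289 − 240.25 = 48.75
Sxy = Σxy − (Σx)(Σy)/n = 885.78 − 793.755 = 92.025
b = Sxy/Sxx = 92.025/48.75 = 1.887692
a = ȳ − b·x̄ = 25.605 − 1.887692·7.75 = 10.975385
Set a + b·x = 29.07: x = (29.07 − 10.975385) / 1.887692 = 9.585575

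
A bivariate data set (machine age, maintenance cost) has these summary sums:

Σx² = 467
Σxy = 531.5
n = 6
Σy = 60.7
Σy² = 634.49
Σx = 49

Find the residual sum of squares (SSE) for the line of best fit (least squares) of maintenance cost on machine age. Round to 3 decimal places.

Sxx = Σx² − (Σx)²/n = 467 − 400.166667 = 66.833333
Sxy = Σxy − (Σx)(Σy)/n = 531.5 − 495.716667 = 35.783333
Syy = Σy² − (Σy)²/n = 634.49 − 614.081667 = 20.408333
b = Sxy/Sxx = 35.783333/66.833333 = 0.535411
SSE = Syy − b·Sxy = 20.408333 − 0.535411·35.783333 = 1.249526

1.250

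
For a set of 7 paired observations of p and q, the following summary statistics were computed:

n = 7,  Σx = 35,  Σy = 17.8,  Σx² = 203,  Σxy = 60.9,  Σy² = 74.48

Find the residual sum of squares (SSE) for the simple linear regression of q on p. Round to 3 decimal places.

Sxx = Σx² − (Σx)²/n = 203 − 175 = 28
Sxy = Σxy − (Σx)(Σy)/n = 60.9 − 89 = -28.1
Syy = Σy² − (Σy)²/n = 74.48 − 45.262857 = 29.217143
b = Sxy/Sxx = -28.1/28 = -1.003571
SSE = Syy − b·Sxy = 29.217143 − (-1.003571)·(-28.1) = 1.016786

1.017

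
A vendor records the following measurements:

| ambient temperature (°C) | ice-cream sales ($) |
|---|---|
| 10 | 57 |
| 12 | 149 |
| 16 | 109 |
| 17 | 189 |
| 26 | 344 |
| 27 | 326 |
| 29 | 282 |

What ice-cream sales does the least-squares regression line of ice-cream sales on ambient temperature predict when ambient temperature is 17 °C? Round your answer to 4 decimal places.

n = 7, Σx = 137, Σy = 1456, Σxy = 33239, Σx² = 3035
Sxx = Σx² − (Σx)²/n = 3035 − 2681.285714 = 353.714286
Sxy = Σxy − (Σx)(Σy)/n = 33239 − 28496 = 4743
b = Sxy/Sxx = 4743/353.714286 = 13.409128
a = ȳ − b·x̄ = 208 − 13.409128·19.571429 = -54.435784
ŷ(17) = a + b·17 = -54.435784 + 13.409128·17 = 173.519386

173.5194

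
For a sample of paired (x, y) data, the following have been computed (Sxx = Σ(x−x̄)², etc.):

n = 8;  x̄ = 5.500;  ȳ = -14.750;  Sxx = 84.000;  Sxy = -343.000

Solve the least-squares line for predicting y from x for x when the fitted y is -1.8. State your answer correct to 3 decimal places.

2.329

b = Sxy/Sxx = -343/84 = -4.083333
a = ȳ − b·x̄ = -14.75 − (-4.083333)·5.5 = 7.708333
Set a + b·x = -1.8: x = (-1.8 − 7.708333) / (-4.083333) = 2.328571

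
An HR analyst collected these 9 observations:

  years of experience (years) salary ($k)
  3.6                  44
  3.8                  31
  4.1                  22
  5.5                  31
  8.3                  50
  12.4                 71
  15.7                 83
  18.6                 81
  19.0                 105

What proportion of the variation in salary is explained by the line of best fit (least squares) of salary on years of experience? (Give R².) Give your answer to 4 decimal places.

n = 9, Σx = 91, Σy = 518, Σxy = 6637, Σx² = 1250.56, Σy² = 36358
Sxx = Σx² − (Σx)²/n = 1250.56 − 920.111111 = 330.448889
Sxy = Σxy − (Σx)(Σy)/n = 6637 − 5237.555556 = 1399.444444
Syy = Σy² − (Σy)²/n = 36358 − 29813.777778 = 6544.222222
R² = Sxy²/(Sxx·Syy) = (1399.444444)²/(330.448889·6544.222222) = 0.905626

0.9056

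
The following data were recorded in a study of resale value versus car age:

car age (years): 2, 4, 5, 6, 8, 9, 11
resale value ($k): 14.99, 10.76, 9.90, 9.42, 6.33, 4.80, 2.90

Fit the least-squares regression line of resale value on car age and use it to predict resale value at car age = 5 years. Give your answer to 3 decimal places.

n = 7, Σx = 45, Σy = 59.1, Σxy = 304.78, Σx² = 347
Sxx = Σx² − (Σx)²/n = 347 − 289.285714 = 57.714286
Sxy = Σxy − (Σx)(Σy)/n = 304.78 − 379.928571 = -75.148571
b = Sxy/Sxx = -75.148571/57.714286 = -1.302079
a = ȳ − b·x̄ = 8.442857 − (-1.302079)·6.428571 = 16.813366
ŷ(5) = a + b·5 = 16.813366 + (-1.302079)·5 = 10.302970

10.303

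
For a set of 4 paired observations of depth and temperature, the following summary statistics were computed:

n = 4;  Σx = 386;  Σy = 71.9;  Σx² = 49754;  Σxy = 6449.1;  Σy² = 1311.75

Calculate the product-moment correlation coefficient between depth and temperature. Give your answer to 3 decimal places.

-0.995

Sxx = Σx² − (Σx)²/n = 49754 − 37249 = 12505
Sxy = Σxy − (Σx)(Σy)/n = 6449.1 − 6938.35 = -489.25
Syy = Σy² − (Σy)²/n = 1311.75 − 1292.4025 = 19.3475
r = Sxy/√(Sxx·Syy) = -489.25/√(241940.4875) = -489.25/491.874463 = -0.994664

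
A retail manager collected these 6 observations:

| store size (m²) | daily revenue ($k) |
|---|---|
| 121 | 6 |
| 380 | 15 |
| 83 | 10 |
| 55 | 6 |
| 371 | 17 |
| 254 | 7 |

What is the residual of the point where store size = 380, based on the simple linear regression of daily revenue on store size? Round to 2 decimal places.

0.28

n = 6, Σx = 1264, Σy = 61, Σxy = 15671, Σx² = 371112
Sxx = Σx² − (Σx)²/n = 371112 − 266282.666667 = 104829.333333
Sxy = Σxy − (Σx)(Σy)/n = 15671 − 12850.666667 = 2820.333333
b = Sxy/Sxx = 2820.333333/104829.333333 = 0.026904
a = ȳ − b·x̄ = 10.166667 − 0.026904·210.666667 = 4.498881
ŷ(380) = 4.498881 + 0.026904·380 = 14.722419
residual = y − ŷ = 15 − 14.722419 = 0.277581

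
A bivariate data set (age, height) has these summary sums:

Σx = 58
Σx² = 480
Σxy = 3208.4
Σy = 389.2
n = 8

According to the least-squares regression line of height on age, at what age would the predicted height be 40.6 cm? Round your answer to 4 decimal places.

Sxx = Σx² − (Σx)²/n = 480 − 420.5 = 59.5
Sxy = Σxy − (Σx)(Σy)/n = 3208.4 − 2821.7 = 386.7
b = Sxy/Sxx = 386.7/59.5 = 6.499160
a = ȳ − b·x̄ = 48.65 − 6.499160·7.25 = 1.531092
Set a + b·x = 40.6: x = (40.6 − 1.531092) / 6.499160 = 6.011378

6.0114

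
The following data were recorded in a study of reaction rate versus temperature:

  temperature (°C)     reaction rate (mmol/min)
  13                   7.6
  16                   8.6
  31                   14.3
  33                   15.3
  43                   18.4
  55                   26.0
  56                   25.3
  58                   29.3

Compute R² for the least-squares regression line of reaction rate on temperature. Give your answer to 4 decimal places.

0.9764

n = 8, Σx = 305, Σy = 144.8, Σxy = 6522, Σx² = 13849, Σy² = 3083.44
Sxx = Σx² − (Σx)²/n = 13849 − 11628.125 = 2220.875
Sxy = Σxy − (Σx)(Σy)/n = 6522 − 5520.5 = 1001.5
Syy = Σy² − (Σy)²/n = 3083.44 − 2620.88 = 462.56
R² = Sxy²/(Sxx·Syy) = (1001.5)²/(2220.875·462.56) = 0.976359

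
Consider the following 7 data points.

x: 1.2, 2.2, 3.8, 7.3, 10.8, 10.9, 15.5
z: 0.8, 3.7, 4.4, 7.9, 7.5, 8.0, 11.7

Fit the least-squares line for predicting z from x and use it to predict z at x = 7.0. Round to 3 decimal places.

6.037

n = 7, Σx = 51.7, Σy = 44, Σxy = 433.04, Σx² = 549.71
Sxx = Σx² − (Σx)²/n = 549.71 − 381.841429 = 167.868571
Sxy = Σxy − (Σx)(Σy)/n = 433.04 − 324.971429 = 108.068571
b = Sxy/Sxx = 108.068571/167.868571 = 0.643769
a = ȳ − b·x̄ = 6.285714 − 0.643769·7.385714 = 1.531021
ŷ(7.0) = a + b·7.0 = 1.531021 + 0.643769·7 = 6.037403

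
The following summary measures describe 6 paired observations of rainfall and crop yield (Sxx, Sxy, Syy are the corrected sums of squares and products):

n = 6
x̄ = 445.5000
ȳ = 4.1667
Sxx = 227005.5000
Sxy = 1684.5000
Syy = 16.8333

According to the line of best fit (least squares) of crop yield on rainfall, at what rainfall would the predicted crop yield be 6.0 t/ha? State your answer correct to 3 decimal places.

692.558

b = Sxy/Sxx = 1684.5/227005.5 = 0.007421
a = ȳ − b·x̄ = 4.1667 − 0.007421·445.5 = 0.860856
Set a + b·x = 6.0: x = (6.0 − 0.860856) / 0.007421 = 692.557989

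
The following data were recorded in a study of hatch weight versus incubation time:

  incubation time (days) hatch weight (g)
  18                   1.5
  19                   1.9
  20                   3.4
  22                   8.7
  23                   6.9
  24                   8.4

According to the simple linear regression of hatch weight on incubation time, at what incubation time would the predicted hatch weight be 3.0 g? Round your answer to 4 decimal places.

19.3407

n = 6, Σx = 126, Σy = 30.8, Σxy = 682.8, Σx² = 2674
Sxx = Σx² − (Σx)²/n = 2674 − 2646 = 28
Sxy = Σxy − (Σx)(Σy)/n = 682.8 − 646.8 = 36
b = Sxy/Sxx = 36/28 = 1.285714
a = ȳ − b·x̄ = 5.133333 − 1.285714·21 = -21.866667
Set a + b·x = 3.0: x = (3.0 − (-21.866667)) / 1.285714 = 19.340741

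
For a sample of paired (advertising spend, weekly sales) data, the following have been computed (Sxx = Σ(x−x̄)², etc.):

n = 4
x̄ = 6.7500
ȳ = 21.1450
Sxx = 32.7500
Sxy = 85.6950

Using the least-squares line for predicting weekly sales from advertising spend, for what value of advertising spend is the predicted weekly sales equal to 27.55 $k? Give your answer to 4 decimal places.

b = Sxy/Sxx = 85.695/32.75 = 2.616641
a = ȳ − b·x̄ = 21.145 − 2.616641·6.75 = 3.482672
Set a + b·x = 27.55: x = (27.55 − 3.482672) / 2.616641 = 9.197795

9.1978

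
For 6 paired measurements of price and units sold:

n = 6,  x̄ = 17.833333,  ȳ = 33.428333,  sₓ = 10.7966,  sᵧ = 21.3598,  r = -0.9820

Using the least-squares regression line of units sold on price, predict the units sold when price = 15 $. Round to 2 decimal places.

38.93

b = r · sᵧ/sₓ = -0.982 · 21.3598/10.7966 = -1.942771
a = ȳ − b·x̄ = 33.428333 − (-1.942771)·17.833333 = 68.074419
ŷ(15) = a + b·15 = 68.074419 + (-1.942771)·15 = 38.932851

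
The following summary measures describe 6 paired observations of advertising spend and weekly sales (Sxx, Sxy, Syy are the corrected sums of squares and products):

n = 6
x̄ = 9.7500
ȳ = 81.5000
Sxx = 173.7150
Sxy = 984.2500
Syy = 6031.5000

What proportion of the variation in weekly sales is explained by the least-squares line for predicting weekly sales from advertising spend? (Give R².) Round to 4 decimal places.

0.9246

R² = Sxy²/(Sxx·Syy) = (984.25)²/(173.715·6031.5) = 0.924588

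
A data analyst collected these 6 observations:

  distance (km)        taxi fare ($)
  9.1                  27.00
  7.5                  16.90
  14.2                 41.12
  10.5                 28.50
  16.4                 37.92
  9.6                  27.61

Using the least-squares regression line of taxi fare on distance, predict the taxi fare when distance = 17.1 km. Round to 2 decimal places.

n = 6, Σx = 67.3, Σy = 179.05, Σxy = 2142.548, Σx² = 812.07
Sxx = Σx² − (Σx)²/n = 812.07 − 754.881667 = 57.188333
Sxy = Σxy − (Σx)(Σy)/n = 2142.548 − 2008.344167 = 134.203833
b = Sxy/Sxx = 134.203833/57.188333 = 2.346700
a = ȳ − b·x̄ = 29.841667 − 2.346700·11.216667 = 3.519521
ŷ(17.1) = a + b·17.1 = 3.519521 + 2.346700·17.1 = 43.648082

43.65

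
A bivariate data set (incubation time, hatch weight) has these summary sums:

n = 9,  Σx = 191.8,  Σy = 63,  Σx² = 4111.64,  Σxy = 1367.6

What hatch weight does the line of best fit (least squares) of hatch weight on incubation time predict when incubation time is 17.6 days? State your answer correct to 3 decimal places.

3.161

Sxx = Σx² − (Σx)²/n = 4111.64 − 4087.471111 = 24.168889
Sxy = Σxy − (Σx)(Σy)/n = 1367.6 − 1342.6 = 25
b = Sxy/Sxx = 25/24.168889 = 1.034388
a = ȳ − b·x̄ = 7 − 1.034388·21.311111 = -15.043950
ŷ(17.6) = a + b·17.6 = -15.043950 + 1.034388·17.6 = 3.161273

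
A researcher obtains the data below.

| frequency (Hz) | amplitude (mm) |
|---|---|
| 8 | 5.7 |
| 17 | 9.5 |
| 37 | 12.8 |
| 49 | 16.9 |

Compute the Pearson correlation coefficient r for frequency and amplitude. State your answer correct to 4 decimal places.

0.9857

n = 4, Σx = 111, Σy = 44.9, Σxy = 1508.8, Σx² = 4123, Σy² = 572.19
Sxx = Σx² − (Σx)²/n = 4123 − 3080.25 = 1042.75
Sxy = Σxy − (Σx)(Σy)/n = 1508.8 − 1245.975 = 262.825
Syy = Σy² − (Σy)²/n = 572.19 − 504.0025 = 68.1875
r = Sxy/√(Sxx·Syy) = 262.825/√(71102.515625) = 262.825/266.650550 = 0.985653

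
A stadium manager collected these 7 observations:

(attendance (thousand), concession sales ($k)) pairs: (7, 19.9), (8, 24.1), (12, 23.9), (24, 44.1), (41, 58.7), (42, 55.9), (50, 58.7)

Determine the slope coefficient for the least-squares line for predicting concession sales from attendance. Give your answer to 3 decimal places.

n = 7, Σx = 184, Σy = 285.3, Σxy = 9366.8, Σx² = 6778
Sxx = Σx² − (Σx)²/n = 6778 − 4836.571429 = 1941.428571
Sxy = Σxy − (Σx)(Σy)/n = 9366.8 − 7499.314286 = 1867.485714
b = Sxy/Sxx = 1867.485714/1941.428571 = 0.961913

0.962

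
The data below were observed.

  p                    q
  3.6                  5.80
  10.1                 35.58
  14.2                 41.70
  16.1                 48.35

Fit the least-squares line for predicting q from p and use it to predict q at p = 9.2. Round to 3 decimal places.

n = 4, Σx = 44, Σy = 131.43, Σxy = 1750.813, Σx² = 575.82
Sxx = Σx² − (Σx)²/n = 575.82 − 484 = 91.82
Sxy = Σxy − (Σx)(Σy)/n = 1750.813 − 1445.73 = 305.083
b = Sxy/Sxx = 305.083/91.82 = 3.322620
a = ȳ − b·x̄ = 32.8575 − 3.322620·11 = -3.691324
ŷ(9.2) = a + b·9.2 = -3.691324 + 3.322620·9.2 = 26.876783

26.877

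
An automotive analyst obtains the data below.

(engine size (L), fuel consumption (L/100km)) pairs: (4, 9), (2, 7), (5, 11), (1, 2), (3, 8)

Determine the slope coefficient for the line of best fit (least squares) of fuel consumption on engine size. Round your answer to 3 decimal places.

n = 5, Σx = 15, Σy = 37, Σxy = 131, Σx² = 55
Sxx = Σx² − (Σx)²/n = 55 − 45 = 10
Sxy = Σxy − (Σx)(Σy)/n = 131 − 111 = 20
b = Sxy/Sxx = 20/10 = 2

2.000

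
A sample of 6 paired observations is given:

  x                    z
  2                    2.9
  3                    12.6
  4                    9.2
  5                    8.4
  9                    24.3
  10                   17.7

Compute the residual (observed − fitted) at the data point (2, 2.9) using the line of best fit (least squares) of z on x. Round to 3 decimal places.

n = 6, Σx = 33, Σy = 75.1, Σxy = 518.1, Σx² = 235
Sxx = Σx² − (Σx)²/n = 235 − 181.5 = 53.5
Sxy = Σxy − (Σx)(Σy)/n = 518.1 − 413.05 = 105.05
b = Sxy/Sxx = 105.05/53.5 = 1.963551
a = ȳ − b·x̄ = 12.516667 − 1.963551·5.5 = 1.717134
ŷ(2) = 1.717134 + 1.963551·2 = 5.644237
residual = y − ŷ = 2.9 − 5.644237 = -2.744237

-2.744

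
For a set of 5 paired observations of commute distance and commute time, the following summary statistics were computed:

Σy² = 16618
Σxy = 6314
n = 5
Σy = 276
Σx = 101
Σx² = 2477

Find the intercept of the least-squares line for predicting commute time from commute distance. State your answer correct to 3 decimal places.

21.034

Sxx = Σx² − (Σx)²/n = 2477 − 2040.2 = 436.8
Sxy = Σxy − (Σx)(Σy)/n = 6314 − 5575.2 = 738.8
b = Sxy/Sxx = 738.8/436.8 = 1.691392
a = ȳ − b·x̄ = 55.2 − 1.691392·20.2 = 21.033883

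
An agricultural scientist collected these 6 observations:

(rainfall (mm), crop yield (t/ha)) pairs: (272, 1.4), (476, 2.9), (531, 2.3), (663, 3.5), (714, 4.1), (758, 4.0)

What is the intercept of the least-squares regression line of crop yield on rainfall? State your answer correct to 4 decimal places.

-0.1144

n = 6, Σx = 3414, Σy = 18.2, Σxy = 11262.4, Σx² = 2106450
Sxx = Σx² − (Σx)²/n = 2106450 − 1942566 = 163884
Sxy = Σxy − (Σx)(Σy)/n = 11262.4 − 10355.8 = 906.6
b = Sxy/Sxx = 906.6/163884 = 0.005532
a = ȳ − b·x̄ = 3.033333 − 0.005532·569 = -0.114353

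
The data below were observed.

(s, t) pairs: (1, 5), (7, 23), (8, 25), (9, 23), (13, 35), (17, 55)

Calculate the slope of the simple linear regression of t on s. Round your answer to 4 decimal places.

2.9653

n = 6, Σx = 55, Σy = 166, Σxy = 1963, Σx² = 653
Sxx = Σx² − (Σx)²/n = 653 − 504.166667 = 148.833333
Sxy = Σxy − (Σx)(Σy)/n = 1963 − 1521.666667 = 441.333333
b = Sxy/Sxx = 441.333333/148.833333 = 2.965286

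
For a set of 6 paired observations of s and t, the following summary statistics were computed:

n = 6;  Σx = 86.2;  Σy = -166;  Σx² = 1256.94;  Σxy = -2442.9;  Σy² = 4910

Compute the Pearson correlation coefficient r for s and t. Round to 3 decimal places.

Sxx = Σx² − (Σx)²/n = 1256.94 − 1238.406667 = 18.533333
Sxy = Σxy − (Σx)(Σy)/n = -2442.9 − (-2384.866667) = -58.033333
Syy = Σy² − (Σy)²/n = 4910 − 4592.666667 = 317.333333
r = Sxy/√(Sxx·Syy) = -58.033333/√(5881.244444) = -58.033333/76.689272 = -0.756733

-0.757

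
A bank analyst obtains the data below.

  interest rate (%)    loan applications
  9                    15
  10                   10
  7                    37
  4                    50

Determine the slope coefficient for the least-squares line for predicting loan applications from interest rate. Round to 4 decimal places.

-6.9524

n = 4, Σx = 30, Σy = 112, Σxy = 694, Σx² = 246
Sxx = Σx² − (Σx)²/n = 246 − 225 = 21
Sxy = Σxy − (Σx)(Σy)/n = 694 − 840 = -146
b = Sxy/Sxx = -146/21 = -6.952381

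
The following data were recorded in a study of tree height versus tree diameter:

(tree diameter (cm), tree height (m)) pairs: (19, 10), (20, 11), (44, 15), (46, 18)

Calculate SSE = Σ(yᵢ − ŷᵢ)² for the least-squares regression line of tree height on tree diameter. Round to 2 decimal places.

n = 4, Σx = 129, Σy = 54, Σxy = 1898, Σx² = 4813, Σy² = 770
Sxx = Σx² − (Σx)²/n = 4813 − 4160.25 = 652.75
Sxy = Σxy − (Σx)(Σy)/n = 1898 − 1741.5 = 156.5
Syy = Σy² − (Σy)²/n = 770 − 729 = 41
b = Sxy/Sxx = 156.5/652.75 = 0.239755
SSE = Syy − b·Sxy = 41 − 0.239755·156.5 = 3.478361

3.48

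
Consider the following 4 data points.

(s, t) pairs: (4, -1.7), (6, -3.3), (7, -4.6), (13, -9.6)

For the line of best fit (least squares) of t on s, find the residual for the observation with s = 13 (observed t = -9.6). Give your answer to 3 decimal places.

0.040

n = 4, Σx = 30, Σy = -19.2, Σxy = -183.6, Σx² = 270
Sxx = Σx² − (Σx)²/n = 270 − 225 = 45
Sxy = Σxy − (Σx)(Σy)/n = -183.6 − (-144) = -39.6
b = Sxy/Sxx = -39.6/45 = -0.88
a = ȳ − b·x̄ = -4.8 − (-0.88)·7.5 = 1.8
ŷ(13) = 1.8 + (-0.88)·13 = -9.64
residual = y − ŷ = -9.6 − (-9.64) = 0.04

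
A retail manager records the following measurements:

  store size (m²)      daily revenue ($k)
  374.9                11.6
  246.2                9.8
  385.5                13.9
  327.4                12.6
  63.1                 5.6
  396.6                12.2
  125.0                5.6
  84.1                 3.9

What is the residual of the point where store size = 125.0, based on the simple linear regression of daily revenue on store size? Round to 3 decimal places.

-0.531

n = 8, Σx = 2002.8, Σy = 75.2, Σxy = 22465.16, Σx² = 640936.44
Sxx = Σx² − (Σx)²/n = 640936.44 − 501400.98 = 139535.46
Sxy = Σxy − (Σx)(Σy)/n = 22465.16 − 18826.32 = 3638.84
b = Sxy/Sxx = 3638.84/139535.46 = 0.026078
a = ȳ − b·x̄ = 9.4 − 0.026078·250.35 = 2.871311
ŷ(125.0) = 2.871311 + 0.026078·125 = 6.131092
residual = y − ŷ = 5.6 − 6.131092 = -0.531092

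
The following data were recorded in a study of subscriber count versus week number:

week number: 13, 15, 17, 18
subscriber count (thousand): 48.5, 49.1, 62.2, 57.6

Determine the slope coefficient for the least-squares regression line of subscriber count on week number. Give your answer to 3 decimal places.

2.519

n = 4, Σx = 63, Σy = 217.4, Σxy = 3461.2, Σx² = 1007
Sxx = Σx² − (Σx)²/n = 1007 − 992.25 = 14.75
Sxy = Σxy − (Σx)(Σy)/n = 3461.2 − 3424.05 = 37.15
b = Sxy/Sxx = 37.15/14.75 = 2.518644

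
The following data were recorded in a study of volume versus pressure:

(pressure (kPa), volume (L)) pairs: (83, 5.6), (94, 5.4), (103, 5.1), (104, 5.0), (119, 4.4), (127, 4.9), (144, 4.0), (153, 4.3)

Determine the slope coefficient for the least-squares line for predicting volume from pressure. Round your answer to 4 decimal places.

n = 8, Σx = 927, Σy = 38.7, Σxy = 4397.5, Σx² = 111585
Sxx = Σx² − (Σx)²/n = 111585 − 107416.125 = 4168.875
Sxy = Σxy − (Σx)(Σy)/n = 4397.5 − 4484.3625 = -86.8625
b = Sxy/Sxx = -86.8625/4168.875 = -0.020836

-0.0208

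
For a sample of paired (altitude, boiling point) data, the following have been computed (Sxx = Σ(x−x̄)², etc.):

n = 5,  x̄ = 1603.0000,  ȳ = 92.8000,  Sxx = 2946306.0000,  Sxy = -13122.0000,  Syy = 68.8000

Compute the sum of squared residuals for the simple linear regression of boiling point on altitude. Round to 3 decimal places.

10.358

b = Sxy/Sxx = -13122/2946306 = -0.004454
SSE = Syy − b·Sxy = 68.8 − (-0.004454)·(-13122) = 10.358384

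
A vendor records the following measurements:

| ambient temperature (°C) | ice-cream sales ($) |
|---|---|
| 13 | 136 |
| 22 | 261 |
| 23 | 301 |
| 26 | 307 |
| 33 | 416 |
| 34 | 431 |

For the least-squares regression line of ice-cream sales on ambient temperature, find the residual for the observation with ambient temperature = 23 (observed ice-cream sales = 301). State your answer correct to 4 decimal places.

n = 6, Σx = 151, Σy = 1852, Σxy = 50797, Σx² = 4103
Sxx = Σx² − (Σx)²/n = 4103 − 3800.166667 = 302.833333
Sxy = Σxy − (Σx)(Σy)/n = 50797 − 46608.666667 = 4188.333333
b = Sxy/Sxx = 4188.333333/302.833333 = 13.830490
a = ȳ − b·x̄ = 308.666667 − 13.830490·25.166667 = -39.400660
ŷ(23) = -39.400660 + 13.830490·23 = 278.700605
residual = y − ŷ = 301 − 278.700605 = 22.299395

22.2994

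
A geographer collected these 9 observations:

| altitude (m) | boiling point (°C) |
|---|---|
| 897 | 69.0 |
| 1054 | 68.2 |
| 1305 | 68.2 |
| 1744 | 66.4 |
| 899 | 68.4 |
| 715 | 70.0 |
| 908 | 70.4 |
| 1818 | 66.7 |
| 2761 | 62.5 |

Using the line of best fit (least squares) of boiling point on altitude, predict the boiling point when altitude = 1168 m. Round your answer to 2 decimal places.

n = 9, Σx = 12101, Σy = 609.8, Σxy = 807866.3, Σx² = 19732221
Sxx = Σx² − (Σx)²/n = 19732221 − 16270466.777778 = 3461754.222222
Sxy = Σxy − (Σx)(Σy)/n = 807866.3 − 819909.977778 = -12043.677778
b = Sxy/Sxx = -12043.677778/3461754.222222 = -0.003479
a = ȳ − b·x̄ = 67.755556 − (-0.003479)·1344.555556 = 72.433356
ŷ(1168) = a + b·1168 = 72.433356 + (-0.003479)·1168 = 68.369804

68.37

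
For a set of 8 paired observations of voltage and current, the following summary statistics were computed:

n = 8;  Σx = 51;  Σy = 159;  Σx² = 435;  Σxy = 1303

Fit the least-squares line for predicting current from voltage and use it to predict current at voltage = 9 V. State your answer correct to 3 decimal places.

Sxx = Σx² − (Σx)²/n = 435 − 325.125 = 109.875
Sxy = Σxy − (Σx)(Σy)/n = 1303 − 1013.625 = 289.375
b = Sxy/Sxx = 289.375/109.875 = 2.633675
a = ȳ − b·x̄ = 19.875 − 2.633675·6.375 = 3.085324
ŷ(9) = a + b·9 = 3.085324 + 2.633675·9 = 26.788396

26.788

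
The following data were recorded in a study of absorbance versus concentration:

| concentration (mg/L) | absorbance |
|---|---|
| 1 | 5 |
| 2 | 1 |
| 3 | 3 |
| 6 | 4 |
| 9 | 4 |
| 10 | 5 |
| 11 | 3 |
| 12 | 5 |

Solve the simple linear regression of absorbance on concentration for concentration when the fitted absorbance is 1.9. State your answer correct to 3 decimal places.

-7.994

n = 8, Σx = 54, Σy = 30, Σxy = 219, Σx² = 496
Sxx = Σx² − (Σx)²/n = 496 − 364.5 = 131.5
Sxy = Σxy − (Σx)(Σy)/n = 219 − 202.5 = 16.5
b = Sxy/Sxx = 16.5/131.5 = 0.125475
a = ȳ − b·x̄ = 3.75 − 0.125475·6.75 = 2.903042
Set a + b·x = 1.9: x = (1.9 − 2.903042) / 0.125475 = -7.993939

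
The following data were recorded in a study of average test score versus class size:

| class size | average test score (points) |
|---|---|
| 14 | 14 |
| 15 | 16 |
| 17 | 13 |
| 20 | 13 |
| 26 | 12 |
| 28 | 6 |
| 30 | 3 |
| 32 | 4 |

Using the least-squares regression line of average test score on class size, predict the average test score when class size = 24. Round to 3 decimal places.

n = 8, Σx = 182, Σy = 81, Σxy = 1615, Σx² = 4494
Sxx = Σx² − (Σx)²/n = 4494 − 4140.5 = 353.5
Sxy = Σxy − (Σx)(Σy)/n = 1615 − 1842.75 = -227.75
b = Sxy/Sxx = -227.75/353.5 = -0.644272
a = ȳ − b·x̄ = 10.125 − (-0.644272)·22.75 = 24.782178
ŷ(24) = a + b·24 = 24.782178 + (-0.644272)·24 = 9.319661

9.320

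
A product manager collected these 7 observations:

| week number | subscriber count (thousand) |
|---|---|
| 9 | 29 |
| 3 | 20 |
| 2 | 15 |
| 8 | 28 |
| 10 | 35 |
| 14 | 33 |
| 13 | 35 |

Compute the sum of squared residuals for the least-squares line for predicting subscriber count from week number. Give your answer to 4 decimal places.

43.6557

n = 7, Σx = 59, Σy = 195, Σxy = 1842, Σx² = 623, Σy² = 5789
Sxx = Σx² − (Σx)²/n = 623 − 497.285714 = 125.714286
Sxy = Σxy − (Σx)(Σy)/n = 1842 − 1643.571429 = 198.428571
Syy = Σy² − (Σy)²/n = 5789 − 5432.142857 = 356.857143
b = Sxy/Sxx = 198.428571/125.714286 = 1.578409
SSE = Syy − b·Sxy = 356.857143 − 1.578409·198.428571 = 43.655682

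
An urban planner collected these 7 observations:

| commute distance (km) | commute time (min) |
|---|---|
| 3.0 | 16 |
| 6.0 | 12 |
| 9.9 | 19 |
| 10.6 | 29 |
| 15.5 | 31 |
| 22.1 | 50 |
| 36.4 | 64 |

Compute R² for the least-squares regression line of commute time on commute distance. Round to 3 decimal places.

n = 7, Σx = 103.5, Σy = 221, Σxy = 4530.6, Σx² = 2308.99, Σy² = 9159
Sxx = Σx² − (Σx)²/n = 2308.99 − 1530.321429 = 778.668571
Sxy = Σxy − (Σx)(Σy)/n = 4530.6 − 3267.642857 = 1262.957143
Syy = Σy² − (Σy)²/n = 9159 − 6977.285714 = 2181.714286
R² = Sxy²/(Sxx·Syy) = (1262.957143)²/(778.668571·2181.714286) = 0.938916

0.939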